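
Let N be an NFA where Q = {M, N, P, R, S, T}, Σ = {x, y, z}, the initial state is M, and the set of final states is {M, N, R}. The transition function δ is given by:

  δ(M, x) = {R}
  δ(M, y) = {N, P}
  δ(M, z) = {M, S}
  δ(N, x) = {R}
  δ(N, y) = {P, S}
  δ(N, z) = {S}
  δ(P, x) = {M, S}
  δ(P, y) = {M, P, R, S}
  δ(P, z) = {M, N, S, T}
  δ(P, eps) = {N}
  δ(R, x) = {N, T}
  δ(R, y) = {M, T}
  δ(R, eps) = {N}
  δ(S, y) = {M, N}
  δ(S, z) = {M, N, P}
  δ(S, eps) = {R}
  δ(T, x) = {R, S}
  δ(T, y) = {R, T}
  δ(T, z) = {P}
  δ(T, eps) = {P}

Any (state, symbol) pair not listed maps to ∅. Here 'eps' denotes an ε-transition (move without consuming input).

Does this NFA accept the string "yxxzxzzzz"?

Yes

Start in {M}.
Read 'y': M→{N, P}; now {N, P}.
Read 'x': N→{R}, P→{M, S}; union {M, R, S}; ε-closure = {M, N, R, S}.
Read 'x': M→{R}, N→{R}, R→{N, T}, S→∅; union {N, R, T}; ε-closure = {N, P, R, T}.
Read 'z': N→{S}, P→{M, N, S, T}, R→∅, T→{P}; union {M, N, P, S, T}; ε-closure = {M, N, P, R, S, T}.
Read 'x': M→{R}, N→{R}, P→{M, S}, R→{N, T}, S→∅, T→{R, S}; union {M, N, R, S, T}; ε-closure = {M, N, P, R, S, T}.
Read 'z': M→{M, S}, N→{S}, P→{M, N, S, T}, R→∅, S→{M, N, P}, T→{P}; union {M, N, P, S, T}; ε-closure = {M, N, P, R, S, T}.
Read 'z': M→{M, S}, N→{S}, P→{M, N, S, T}, R→∅, S→{M, N, P}, T→{P}; union {M, N, P, S, T}; ε-closure = {M, N, P, R, S, T}.
Read 'z': M→{M, S}, N→{S}, P→{M, N, S, T}, R→∅, S→{M, N, P}, T→{P}; union {M, N, P, S, T}; ε-closure = {M, N, P, R, S, T}.
Read 'z': M→{M, S}, N→{S}, P→{M, N, S, T}, R→∅, S→{M, N, P}, T→{P}; union {M, N, P, S, T}; ε-closure = {M, N, P, R, S, T}.
The final set {M, N, P, R, S, T} contains the accepting states M, N, R.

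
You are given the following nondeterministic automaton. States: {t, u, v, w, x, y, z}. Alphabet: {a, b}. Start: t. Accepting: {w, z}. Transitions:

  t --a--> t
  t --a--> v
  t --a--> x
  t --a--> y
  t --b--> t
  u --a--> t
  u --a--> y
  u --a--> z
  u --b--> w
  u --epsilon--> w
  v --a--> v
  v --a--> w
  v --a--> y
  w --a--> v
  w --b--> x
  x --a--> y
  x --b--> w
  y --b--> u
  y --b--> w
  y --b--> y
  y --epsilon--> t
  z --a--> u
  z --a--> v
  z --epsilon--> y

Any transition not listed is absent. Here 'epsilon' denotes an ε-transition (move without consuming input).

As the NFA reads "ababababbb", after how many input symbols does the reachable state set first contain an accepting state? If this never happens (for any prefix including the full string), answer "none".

Start in {t}.
Read 'a': {t} → {t, v, x, y}.
Read 'b': {t, v, x, y} → {t, u, w, y}.
None of the earlier sets intersect F, but {t, u, w, y} does.

2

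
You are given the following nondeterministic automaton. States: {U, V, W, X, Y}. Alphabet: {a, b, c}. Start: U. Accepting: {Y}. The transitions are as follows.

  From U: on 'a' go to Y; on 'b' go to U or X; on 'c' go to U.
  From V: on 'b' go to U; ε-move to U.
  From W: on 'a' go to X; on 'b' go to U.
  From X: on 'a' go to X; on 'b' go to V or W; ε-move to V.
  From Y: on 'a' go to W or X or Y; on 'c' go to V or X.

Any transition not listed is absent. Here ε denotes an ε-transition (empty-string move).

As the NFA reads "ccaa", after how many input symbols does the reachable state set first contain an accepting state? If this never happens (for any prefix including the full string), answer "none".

Start in {U}.
Read 'c': {U} → {U}.
Read 'c': {U} → {U}.
Read 'a': {U} → {Y}.
None of the earlier sets intersect F, but {Y} does.

3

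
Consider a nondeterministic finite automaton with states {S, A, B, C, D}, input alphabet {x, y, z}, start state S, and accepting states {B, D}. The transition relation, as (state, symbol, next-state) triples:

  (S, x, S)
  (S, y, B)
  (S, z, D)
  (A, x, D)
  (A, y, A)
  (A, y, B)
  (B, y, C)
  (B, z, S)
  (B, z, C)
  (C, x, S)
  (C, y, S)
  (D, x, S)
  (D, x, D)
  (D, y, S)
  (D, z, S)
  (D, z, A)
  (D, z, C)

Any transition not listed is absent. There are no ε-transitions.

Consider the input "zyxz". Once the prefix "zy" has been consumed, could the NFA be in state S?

Yes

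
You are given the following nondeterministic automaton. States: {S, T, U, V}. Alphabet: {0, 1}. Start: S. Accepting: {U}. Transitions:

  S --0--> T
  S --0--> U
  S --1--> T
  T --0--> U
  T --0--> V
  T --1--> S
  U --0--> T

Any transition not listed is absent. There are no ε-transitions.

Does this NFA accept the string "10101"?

No

Start in {S}.
Read '1': S→{T}; now {T}.
Read '0': T→{U, V}; now {U, V}.
Read '1': U→∅, V→∅; now ∅.
The set is empty and remains empty for the remaining 2 symbols.
The final set ∅ contains no accepting state.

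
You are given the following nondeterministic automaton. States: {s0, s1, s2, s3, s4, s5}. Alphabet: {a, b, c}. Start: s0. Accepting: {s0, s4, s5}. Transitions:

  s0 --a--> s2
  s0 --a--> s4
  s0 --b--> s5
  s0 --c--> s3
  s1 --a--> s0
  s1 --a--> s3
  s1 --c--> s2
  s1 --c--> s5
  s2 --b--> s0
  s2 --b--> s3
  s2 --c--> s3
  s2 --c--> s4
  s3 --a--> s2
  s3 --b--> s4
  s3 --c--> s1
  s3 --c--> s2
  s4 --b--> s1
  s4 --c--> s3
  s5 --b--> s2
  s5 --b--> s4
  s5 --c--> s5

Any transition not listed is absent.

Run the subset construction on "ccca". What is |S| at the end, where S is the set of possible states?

1

Start in {s0}.
Read 'c': s0→{s3}; now {s3}.
Read 'c': s3→{s1, s2}; now {s1, s2}.
Read 'c': s1→{s2, s5}, s2→{s3, s4}; now {s2, s3, s4, s5}.
Read 'a': s2→∅, s3→{s2}, s4→∅, s5→∅; now {s2}.
That set has 1 state.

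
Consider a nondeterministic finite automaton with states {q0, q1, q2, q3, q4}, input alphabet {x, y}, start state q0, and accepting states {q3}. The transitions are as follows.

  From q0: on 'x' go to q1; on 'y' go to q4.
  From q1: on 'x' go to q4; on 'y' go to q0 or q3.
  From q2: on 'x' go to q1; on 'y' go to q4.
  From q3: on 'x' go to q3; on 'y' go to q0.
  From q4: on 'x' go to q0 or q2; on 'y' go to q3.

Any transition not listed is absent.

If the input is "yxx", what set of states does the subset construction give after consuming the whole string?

{q1}

Start in {q0}.
Read 'y': {q0} → {q4}.
Read 'x': {q4} → {q0, q2}.
Read 'x': {q0, q2} → {q1}.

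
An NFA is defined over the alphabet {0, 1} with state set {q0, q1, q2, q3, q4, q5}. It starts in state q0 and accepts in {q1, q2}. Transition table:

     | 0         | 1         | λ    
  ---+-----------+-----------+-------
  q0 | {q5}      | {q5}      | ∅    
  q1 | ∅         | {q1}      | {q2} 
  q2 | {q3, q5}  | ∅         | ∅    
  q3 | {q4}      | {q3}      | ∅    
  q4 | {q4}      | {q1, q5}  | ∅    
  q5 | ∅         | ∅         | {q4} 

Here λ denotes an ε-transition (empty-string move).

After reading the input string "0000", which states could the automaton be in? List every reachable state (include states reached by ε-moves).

Start in {q0}.
Read '0': q0→{q5}; union {q5}; ε-closure = {q4, q5}.
Read '0': q4→{q4}, q5→∅; now {q4}.
Read '0': q4→{q4}; now {q4}.
Read '0': q4→{q4}; now {q4}.

{q4}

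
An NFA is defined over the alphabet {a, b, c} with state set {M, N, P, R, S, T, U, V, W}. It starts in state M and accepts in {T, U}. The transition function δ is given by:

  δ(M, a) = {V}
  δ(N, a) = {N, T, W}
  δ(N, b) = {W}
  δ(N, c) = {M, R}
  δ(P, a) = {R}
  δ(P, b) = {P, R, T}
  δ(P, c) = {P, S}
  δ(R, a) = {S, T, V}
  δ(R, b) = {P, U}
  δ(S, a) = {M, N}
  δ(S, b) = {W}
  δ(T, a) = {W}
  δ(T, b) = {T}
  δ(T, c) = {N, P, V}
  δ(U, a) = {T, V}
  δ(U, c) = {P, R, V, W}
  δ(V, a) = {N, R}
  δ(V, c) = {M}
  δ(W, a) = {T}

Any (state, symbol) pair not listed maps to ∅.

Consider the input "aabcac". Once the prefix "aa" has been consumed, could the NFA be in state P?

No

Start in {M}.
Read 'a': M→{V}; now {V}.
Read 'a': V→{N, R}; now {N, R}.
State P is not in {N, R}.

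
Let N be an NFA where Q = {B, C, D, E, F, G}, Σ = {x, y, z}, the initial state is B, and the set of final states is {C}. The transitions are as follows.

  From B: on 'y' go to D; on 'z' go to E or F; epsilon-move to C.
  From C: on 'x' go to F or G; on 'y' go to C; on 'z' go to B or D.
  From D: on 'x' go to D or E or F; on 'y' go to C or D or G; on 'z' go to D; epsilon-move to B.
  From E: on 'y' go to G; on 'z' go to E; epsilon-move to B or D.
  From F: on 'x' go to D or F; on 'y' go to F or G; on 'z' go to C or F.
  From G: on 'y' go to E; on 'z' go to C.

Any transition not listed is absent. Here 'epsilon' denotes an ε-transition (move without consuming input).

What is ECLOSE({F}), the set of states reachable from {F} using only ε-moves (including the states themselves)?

{F}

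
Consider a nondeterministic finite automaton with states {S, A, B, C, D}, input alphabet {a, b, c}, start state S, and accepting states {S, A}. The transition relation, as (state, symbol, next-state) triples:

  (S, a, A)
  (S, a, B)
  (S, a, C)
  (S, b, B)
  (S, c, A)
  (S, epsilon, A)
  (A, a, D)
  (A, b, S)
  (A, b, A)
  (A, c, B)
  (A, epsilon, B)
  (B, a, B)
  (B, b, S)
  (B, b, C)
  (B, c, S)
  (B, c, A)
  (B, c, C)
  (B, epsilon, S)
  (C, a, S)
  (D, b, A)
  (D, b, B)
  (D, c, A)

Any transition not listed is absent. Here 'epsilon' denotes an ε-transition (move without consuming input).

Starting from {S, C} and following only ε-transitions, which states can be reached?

{S, A, B, C}

Begin with {S, C}.
ε-move S → A; add A.
ε-move A → B; add B.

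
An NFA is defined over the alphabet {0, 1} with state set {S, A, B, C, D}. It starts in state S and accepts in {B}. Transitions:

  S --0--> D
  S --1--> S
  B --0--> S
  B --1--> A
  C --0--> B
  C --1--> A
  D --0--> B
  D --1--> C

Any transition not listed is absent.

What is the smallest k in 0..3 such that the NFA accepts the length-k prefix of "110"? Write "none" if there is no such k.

Start in {S}.
Read '1': {S} → {S}.
Read '1': {S} → {S}.
Read '0': {S} → {D}.
No reachable set along the way intersects F.

none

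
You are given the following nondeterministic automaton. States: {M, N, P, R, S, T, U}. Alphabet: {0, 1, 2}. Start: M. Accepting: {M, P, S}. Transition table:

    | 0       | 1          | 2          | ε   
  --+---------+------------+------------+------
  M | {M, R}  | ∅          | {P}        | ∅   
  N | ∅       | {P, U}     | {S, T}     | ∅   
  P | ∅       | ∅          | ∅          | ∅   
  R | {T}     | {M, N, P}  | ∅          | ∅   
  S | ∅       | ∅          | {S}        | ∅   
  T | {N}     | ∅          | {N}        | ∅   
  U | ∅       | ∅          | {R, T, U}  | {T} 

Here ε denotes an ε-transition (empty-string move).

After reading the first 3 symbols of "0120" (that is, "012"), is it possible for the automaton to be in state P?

Yes

Start in {M}.
Read '0': {M} → {M, R}.
Read '1': {M, R} → {M, N, P}.
Read '2': {M, N, P} → {P, S, T}.
State P is in {P, S, T}.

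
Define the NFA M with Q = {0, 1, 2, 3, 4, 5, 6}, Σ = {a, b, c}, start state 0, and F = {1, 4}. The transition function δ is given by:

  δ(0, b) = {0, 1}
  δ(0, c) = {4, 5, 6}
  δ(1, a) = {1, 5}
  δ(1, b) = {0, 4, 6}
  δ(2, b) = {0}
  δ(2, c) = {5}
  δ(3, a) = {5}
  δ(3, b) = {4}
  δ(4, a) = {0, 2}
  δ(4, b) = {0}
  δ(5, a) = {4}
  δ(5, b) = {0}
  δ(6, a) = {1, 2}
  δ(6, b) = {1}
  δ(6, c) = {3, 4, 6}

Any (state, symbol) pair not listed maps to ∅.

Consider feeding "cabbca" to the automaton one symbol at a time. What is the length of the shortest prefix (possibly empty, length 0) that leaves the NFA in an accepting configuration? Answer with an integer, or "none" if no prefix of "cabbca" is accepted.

1

Start in {0}.
Read 'c': {0} → {4, 5, 6}.
None of the earlier sets intersect F, but {4, 5, 6} does.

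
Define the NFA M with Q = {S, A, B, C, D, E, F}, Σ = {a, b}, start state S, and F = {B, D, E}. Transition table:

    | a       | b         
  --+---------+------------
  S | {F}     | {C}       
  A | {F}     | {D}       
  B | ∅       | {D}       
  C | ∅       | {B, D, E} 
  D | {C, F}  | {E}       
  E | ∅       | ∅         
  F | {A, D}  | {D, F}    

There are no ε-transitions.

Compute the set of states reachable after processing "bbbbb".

∅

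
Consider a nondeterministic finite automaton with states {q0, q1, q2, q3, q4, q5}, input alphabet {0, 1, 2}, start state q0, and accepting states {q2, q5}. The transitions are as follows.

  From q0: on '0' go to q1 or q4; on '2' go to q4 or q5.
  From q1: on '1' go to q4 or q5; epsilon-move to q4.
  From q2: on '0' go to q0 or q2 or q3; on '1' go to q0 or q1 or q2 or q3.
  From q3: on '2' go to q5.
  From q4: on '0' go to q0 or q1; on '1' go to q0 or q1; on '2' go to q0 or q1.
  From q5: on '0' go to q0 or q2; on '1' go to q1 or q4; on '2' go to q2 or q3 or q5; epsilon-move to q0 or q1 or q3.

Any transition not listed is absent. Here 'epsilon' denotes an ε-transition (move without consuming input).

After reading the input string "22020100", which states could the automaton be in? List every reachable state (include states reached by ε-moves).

{q0, q1, q2, q3, q4}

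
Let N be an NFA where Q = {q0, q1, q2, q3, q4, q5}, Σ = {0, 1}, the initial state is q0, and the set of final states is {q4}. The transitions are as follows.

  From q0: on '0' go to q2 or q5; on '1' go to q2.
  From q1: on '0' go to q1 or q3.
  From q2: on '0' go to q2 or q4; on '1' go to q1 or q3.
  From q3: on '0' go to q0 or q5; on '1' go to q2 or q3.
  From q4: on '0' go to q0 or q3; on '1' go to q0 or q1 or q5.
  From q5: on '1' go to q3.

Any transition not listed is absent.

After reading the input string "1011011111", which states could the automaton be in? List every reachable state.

{q1, q2, q3}

Start in {q0}.
Read '1': q0→{q2}; now {q2}.
Read '0': q2→{q2, q4}; now {q2, q4}.
Read '1': q2→{q1, q3}, q4→{q0, q1, q5}; now {q0, q1, q3, q5}.
Read '1': q0→{q2}, q1→∅, q3→{q2, q3}, q5→{q3}; now {q2, q3}.
Read '0': q2→{q2, q4}, q3→{q0, q5}; now {q0, q2, q4, q5}.
Read '1': q0→{q2}, q2→{q1, q3}, q4→{q0, q1, q5}, q5→{q3}; now {q0, q1, q2, q3, q5}.
Read '1': q0→{q2}, q1→∅, q2→{q1, q3}, q3→{q2, q3}, q5→{q3}; now {q1, q2, q3}.
Read '1': q1→∅, q2→{q1, q3}, q3→{q2, q3}; now {q1, q2, q3}.
Read '1': q1→∅, q2→{q1, q3}, q3→{q2, q3}; now {q1, q2, q3}.
Read '1': q1→∅, q2→{q1, q3}, q3→{q2, q3}; now {q1, q2, q3}.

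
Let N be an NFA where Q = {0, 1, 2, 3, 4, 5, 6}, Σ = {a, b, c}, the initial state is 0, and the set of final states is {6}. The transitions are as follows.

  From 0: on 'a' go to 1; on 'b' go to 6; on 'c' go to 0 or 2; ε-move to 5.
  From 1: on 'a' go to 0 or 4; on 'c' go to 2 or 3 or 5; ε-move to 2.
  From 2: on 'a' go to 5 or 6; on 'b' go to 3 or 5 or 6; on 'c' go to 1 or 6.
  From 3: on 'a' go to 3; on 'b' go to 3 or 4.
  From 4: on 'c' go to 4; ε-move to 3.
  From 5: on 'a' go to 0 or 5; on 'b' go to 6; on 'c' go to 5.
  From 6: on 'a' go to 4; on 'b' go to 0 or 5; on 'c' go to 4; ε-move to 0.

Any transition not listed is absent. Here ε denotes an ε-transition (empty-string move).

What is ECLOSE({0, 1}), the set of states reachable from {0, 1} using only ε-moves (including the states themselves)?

Begin with {0, 1}.
ε-move 0 → 5; add 5.
ε-move 1 → 2; add 2.

{0, 1, 2, 5}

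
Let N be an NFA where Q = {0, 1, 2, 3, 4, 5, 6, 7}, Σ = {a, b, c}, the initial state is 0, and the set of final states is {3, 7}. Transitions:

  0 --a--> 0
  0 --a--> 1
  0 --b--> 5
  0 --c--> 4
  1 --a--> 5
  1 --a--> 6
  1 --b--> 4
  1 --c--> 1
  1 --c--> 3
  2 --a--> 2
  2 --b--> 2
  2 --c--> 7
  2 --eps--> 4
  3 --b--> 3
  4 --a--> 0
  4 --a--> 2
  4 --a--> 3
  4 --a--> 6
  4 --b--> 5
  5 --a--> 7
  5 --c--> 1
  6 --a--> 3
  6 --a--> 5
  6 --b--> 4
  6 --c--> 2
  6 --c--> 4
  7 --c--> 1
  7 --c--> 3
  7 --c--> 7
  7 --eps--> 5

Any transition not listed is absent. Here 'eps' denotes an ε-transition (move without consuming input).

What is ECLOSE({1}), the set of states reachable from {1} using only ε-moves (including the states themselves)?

{1}

Begin with {1}.
No ε-moves leave this set, so the closure equals the set itself.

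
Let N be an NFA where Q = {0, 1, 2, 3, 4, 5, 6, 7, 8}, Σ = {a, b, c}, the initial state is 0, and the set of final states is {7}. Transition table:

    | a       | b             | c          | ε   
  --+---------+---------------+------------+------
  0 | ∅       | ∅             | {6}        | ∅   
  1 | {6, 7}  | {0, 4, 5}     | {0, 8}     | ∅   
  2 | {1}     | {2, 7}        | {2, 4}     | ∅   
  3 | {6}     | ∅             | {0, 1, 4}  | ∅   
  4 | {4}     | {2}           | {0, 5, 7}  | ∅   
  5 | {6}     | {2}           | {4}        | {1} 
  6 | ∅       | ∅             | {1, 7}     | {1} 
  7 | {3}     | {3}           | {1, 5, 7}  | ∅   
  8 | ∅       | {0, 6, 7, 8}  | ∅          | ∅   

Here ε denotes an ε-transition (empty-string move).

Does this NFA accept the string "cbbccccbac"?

Yes

Start in {0}.
Read 'c': 0→{6}; union {6}; ε-closure = {1, 6}.
Read 'b': 1→{0, 4, 5}, 6→∅; union {0, 4, 5}; ε-closure = {0, 1, 4, 5}.
Read 'b': 0→∅, 1→{0, 4, 5}, 4→{2}, 5→{2}; union {0, 2, 4, 5}; ε-closure = {0, 1, 2, 4, 5}.
Read 'c': 0→{6}, 1→{0, 8}, 2→{2, 4}, 4→{0, 5, 7}, 5→{4}; union {0, 2, 4, 5, 6, 7, 8}; ε-closure = {0, 1, 2, 4, 5, 6, 7, 8}.
Read 'c': 0→{6}, 1→{0, 8}, 2→{2, 4}, 4→{0, 5, 7}, 5→{4}, 6→{1, 7}, 7→{1, 5, 7}, 8→∅; now {0, 1, 2, 4, 5, 6, 7, 8}.
Read 'c': 0→{6}, 1→{0, 8}, 2→{2, 4}, 4→{0, 5, 7}, 5→{4}, 6→{1, 7}, 7→{1, 5, 7}, 8→∅; now {0, 1, 2, 4, 5, 6, 7, 8}.
Read 'c': 0→{6}, 1→{0, 8}, 2→{2, 4}, 4→{0, 5, 7}, 5→{4}, 6→{1, 7}, 7→{1, 5, 7}, 8→∅; now {0, 1, 2, 4, 5, 6, 7, 8}.
Read 'b': 0→∅, 1→{0, 4, 5}, 2→{2, 7}, 4→{2}, 5→{2}, 6→∅, 7→{3}, 8→{0, 6, 7, 8}; union {0, 2, 3, 4, 5, 6, 7, 8}; ε-closure = {0, 1, 2, 3, 4, 5, 6, 7, 8}.
Read 'a': 0→∅, 1→{6, 7}, 2→{1}, 3→{6}, 4→{4}, 5→{6}, 6→∅, 7→{3}, 8→∅; now {1, 3, 4, 6, 7}.
Read 'c': 1→{0, 8}, 3→{0, 1, 4}, 4→{0, 5, 7}, 6→{1, 7}, 7→{1, 5, 7}; now {0, 1, 4, 5, 7, 8}.
The final set {0, 1, 4, 5, 7, 8} contains the accepting state 7.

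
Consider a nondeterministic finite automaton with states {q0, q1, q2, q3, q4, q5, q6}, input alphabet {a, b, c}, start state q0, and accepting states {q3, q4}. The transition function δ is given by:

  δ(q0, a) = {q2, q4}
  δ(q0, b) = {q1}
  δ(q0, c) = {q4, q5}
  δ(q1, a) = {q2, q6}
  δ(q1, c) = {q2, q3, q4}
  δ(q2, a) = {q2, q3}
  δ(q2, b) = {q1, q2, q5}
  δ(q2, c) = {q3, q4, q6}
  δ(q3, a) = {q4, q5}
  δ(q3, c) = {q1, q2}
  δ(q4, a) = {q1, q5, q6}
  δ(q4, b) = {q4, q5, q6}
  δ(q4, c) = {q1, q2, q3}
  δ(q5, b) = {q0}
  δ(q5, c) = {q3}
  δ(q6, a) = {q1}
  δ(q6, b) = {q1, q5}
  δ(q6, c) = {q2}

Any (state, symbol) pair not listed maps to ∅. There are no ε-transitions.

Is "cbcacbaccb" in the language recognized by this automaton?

Start in {q0}.
Read 'c': q0→{q4, q5}; now {q4, q5}.
Read 'b': q4→{q4, q5, q6}, q5→{q0}; now {q0, q4, q5, q6}.
Read 'c': q0→{q4, q5}, q4→{q1, q2, q3}, q5→{q3}, q6→{q2}; now {q1, q2, q3, q4, q5}.
Read 'a': q1→{q2, q6}, q2→{q2, q3}, q3→{q4, q5}, q4→{q1, q5, q6}, q5→∅; now {q1, q2, q3, q4, q5, q6}.
Read 'c': q1→{q2, q3, q4}, q2→{q3, q4, q6}, q3→{q1, q2}, q4→{q1, q2, q3}, q5→{q3}, q6→{q2}; now {q1, q2, q3, q4, q6}.
Read 'b': q1→∅, q2→{q1, q2, q5}, q3→∅, q4→{q4, q5, q6}, q6→{q1, q5}; now {q1, q2, q4, q5, q6}.
Read 'a': q1→{q2, q6}, q2→{q2, q3}, q4→{q1, q5, q6}, q5→∅, q6→{q1}; now {q1, q2, q3, q5, q6}.
Read 'c': q1→{q2, q3, q4}, q2→{q3, q4, q6}, q3→{q1, q2}, q5→{q3}, q6→{q2}; now {q1, q2, q3, q4, q6}.
Read 'c': q1→{q2, q3, q4}, q2→{q3, q4, q6}, q3→{q1, q2}, q4→{q1, q2, q3}, q6→{q2}; now {q1, q2, q3, q4, q6}.
Read 'b': q1→∅, q2→{q1, q2, q5}, q3→∅, q4→{q4, q5, q6}, q6→{q1, q5}; now {q1, q2, q4, q5, q6}.
The final set {q1, q2, q4, q5, q6} contains the accepting state q4.

Yes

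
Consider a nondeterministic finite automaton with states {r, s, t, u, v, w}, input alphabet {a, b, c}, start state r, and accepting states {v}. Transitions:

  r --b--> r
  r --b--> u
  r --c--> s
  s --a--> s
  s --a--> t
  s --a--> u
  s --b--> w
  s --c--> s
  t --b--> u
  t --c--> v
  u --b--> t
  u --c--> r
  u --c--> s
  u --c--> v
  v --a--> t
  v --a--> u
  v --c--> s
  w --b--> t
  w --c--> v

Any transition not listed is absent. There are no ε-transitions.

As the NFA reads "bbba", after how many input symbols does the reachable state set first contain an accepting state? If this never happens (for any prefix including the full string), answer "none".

Start in {r}.
Read 'b': {r} → {r, u}.
Read 'b': {r, u} → {r, t, u}.
Read 'b': {r, t, u} → {r, t, u}.
Read 'a': {r, t, u} → ∅.
No reachable set along the way intersects F.

none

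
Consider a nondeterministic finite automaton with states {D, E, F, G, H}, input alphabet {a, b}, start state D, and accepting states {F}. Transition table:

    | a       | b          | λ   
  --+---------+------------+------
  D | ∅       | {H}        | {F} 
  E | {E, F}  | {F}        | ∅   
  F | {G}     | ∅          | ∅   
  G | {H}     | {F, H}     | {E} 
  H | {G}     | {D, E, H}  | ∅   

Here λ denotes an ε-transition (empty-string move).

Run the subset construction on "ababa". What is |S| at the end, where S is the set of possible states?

2

Start: ε-closure({D}) = {D, F}.
Read 'a': D→∅, F→{G}; union {G}; ε-closure = {E, G}.
Read 'b': E→{F}, G→{F, H}; now {F, H}.
Read 'a': F→{G}, H→{G}; union {G}; ε-closure = {E, G}.
Read 'b': E→{F}, G→{F, H}; now {F, H}.
Read 'a': F→{G}, H→{G}; union {G}; ε-closure = {E, G}.
That set has 2 states.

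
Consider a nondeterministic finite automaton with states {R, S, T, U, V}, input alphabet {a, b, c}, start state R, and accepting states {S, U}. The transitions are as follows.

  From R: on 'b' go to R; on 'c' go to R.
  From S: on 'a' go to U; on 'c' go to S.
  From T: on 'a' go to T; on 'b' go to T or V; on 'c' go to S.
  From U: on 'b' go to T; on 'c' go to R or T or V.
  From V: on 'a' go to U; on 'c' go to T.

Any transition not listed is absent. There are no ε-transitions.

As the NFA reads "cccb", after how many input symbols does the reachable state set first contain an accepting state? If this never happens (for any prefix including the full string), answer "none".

none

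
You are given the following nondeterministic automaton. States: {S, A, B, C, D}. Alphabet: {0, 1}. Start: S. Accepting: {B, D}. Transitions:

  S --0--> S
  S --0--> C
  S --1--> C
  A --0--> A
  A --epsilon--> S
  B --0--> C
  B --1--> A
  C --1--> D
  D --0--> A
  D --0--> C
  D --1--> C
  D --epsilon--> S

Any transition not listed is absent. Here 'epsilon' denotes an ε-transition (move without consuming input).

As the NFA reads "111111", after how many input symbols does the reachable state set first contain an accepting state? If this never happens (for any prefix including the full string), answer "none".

Start in {S}.
Read '1': {S} → {C}.
Read '1': {C} → {S, D}.
None of the earlier sets intersect F, but {S, D} does.

2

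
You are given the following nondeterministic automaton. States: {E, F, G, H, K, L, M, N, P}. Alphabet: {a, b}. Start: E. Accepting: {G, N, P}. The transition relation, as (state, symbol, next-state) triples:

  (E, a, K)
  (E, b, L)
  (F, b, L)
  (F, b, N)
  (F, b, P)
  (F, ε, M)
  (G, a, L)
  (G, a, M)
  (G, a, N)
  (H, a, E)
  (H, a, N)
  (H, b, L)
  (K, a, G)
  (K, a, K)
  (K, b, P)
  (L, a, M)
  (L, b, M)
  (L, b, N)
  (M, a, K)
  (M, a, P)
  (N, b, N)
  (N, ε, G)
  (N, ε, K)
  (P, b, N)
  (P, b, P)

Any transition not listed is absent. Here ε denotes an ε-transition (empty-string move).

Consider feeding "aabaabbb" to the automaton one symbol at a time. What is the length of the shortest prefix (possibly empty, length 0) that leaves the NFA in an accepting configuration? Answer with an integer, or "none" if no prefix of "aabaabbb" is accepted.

Start in {E}.
Read 'a': {E} → {K}.
Read 'a': {K} → {G, K}.
None of the earlier sets intersect F, but {G, K} does.

2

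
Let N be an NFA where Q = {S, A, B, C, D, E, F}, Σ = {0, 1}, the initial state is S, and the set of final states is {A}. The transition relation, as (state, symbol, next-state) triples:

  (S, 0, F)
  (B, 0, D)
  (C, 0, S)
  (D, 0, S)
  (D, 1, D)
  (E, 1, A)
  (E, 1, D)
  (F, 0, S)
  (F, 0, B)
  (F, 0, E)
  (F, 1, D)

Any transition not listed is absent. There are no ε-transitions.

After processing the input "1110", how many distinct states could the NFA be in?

0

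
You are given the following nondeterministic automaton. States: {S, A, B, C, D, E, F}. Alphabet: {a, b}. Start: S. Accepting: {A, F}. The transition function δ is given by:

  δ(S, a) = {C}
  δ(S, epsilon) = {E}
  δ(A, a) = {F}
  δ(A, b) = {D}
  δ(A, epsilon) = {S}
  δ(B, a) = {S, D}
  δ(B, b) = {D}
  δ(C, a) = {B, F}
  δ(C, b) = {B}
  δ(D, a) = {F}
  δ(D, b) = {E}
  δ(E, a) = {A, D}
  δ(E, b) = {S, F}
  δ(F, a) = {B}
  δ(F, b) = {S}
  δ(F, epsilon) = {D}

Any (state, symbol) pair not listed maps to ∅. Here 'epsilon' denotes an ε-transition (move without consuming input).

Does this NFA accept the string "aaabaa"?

Start: ε-closure({S}) = {S, E}.
Read 'a': S→{C}, E→{A, D}; union {A, C, D}; ε-closure = {S, A, C, D, E}.
Read 'a': S→{C}, A→{F}, C→{B, F}, D→{F}, E→{A, D}; union {A, B, C, D, F}; ε-closure = {S, A, B, C, D, E, F}.
Read 'a': S→{C}, A→{F}, B→{S, D}, C→{B, F}, D→{F}, E→{A, D}, F→{B}; union {S, A, B, C, D, F}; ε-closure = {S, A, B, C, D, E, F}.
Read 'b': S→∅, A→{D}, B→{D}, C→{B}, D→{E}, E→{S, F}, F→{S}; now {S, B, D, E, F}.
Read 'a': S→{C}, B→{S, D}, D→{F}, E→{A, D}, F→{B}; union {S, A, B, C, D, F}; ε-closure = {S, A, B, C, D, E, F}.
Read 'a': S→{C}, A→{F}, B→{S, D}, C→{B, F}, D→{F}, E→{A, D}, F→{B}; union {S, A, B, C, D, F}; ε-closure = {S, A, B, C, D, E, F}.
The final set {S, A, B, C, D, E, F} contains the accepting states A, F.

Yes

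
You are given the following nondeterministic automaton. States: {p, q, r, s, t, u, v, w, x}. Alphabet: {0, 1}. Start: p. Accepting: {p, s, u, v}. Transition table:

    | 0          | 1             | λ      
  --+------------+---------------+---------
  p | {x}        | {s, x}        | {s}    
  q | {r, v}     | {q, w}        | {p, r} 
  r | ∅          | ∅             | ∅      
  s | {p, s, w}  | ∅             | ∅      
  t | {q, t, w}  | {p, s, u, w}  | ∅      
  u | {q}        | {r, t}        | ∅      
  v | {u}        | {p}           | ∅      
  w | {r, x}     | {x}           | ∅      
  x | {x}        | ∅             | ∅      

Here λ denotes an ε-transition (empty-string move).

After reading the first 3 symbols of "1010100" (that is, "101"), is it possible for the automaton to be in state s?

Start: ε-closure({p}) = {p, s}.
Read '1': {p, s} → {s, x}.
Read '0': {s, x} → {p, s, w, x}.
Read '1': {p, s, w, x} → {s, x}.
State s is in {s, x}.

Yes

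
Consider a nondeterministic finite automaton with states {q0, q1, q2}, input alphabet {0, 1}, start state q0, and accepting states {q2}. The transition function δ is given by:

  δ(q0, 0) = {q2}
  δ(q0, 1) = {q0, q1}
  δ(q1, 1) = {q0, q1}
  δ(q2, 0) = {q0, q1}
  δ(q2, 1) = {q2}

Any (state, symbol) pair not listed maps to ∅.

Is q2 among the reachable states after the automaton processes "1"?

Start in {q0}.
Read '1': q0→{q0, q1}; now {q0, q1}.
State q2 is not in {q0, q1}.

No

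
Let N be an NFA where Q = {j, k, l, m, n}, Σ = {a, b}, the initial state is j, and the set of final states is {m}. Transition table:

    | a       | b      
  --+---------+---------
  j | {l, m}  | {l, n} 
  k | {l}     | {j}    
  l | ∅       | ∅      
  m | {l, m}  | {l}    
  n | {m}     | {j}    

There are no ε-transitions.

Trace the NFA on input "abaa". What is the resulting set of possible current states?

∅

Start in {j}.
Read 'a': j→{l, m}; now {l, m}.
Read 'b': l→∅, m→{l}; now {l}.
Read 'a': l→∅; now ∅.
The set is empty and remains empty for the remaining 1 symbol.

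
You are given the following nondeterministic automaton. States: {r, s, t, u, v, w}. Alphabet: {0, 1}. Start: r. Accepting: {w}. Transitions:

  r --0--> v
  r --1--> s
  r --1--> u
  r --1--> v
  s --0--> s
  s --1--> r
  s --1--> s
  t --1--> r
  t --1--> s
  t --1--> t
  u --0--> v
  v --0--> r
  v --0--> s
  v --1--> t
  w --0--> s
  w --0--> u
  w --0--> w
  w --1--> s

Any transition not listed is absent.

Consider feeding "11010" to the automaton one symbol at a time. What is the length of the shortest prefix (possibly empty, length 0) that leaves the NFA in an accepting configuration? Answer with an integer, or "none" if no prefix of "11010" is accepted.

Start in {r}.
Read '1': {r} → {s, u, v}.
Read '1': {s, u, v} → {r, s, t}.
Read '0': {r, s, t} → {s, v}.
Read '1': {s, v} → {r, s, t}.
Read '0': {r, s, t} → {s, v}.
No reachable set along the way intersects F.

none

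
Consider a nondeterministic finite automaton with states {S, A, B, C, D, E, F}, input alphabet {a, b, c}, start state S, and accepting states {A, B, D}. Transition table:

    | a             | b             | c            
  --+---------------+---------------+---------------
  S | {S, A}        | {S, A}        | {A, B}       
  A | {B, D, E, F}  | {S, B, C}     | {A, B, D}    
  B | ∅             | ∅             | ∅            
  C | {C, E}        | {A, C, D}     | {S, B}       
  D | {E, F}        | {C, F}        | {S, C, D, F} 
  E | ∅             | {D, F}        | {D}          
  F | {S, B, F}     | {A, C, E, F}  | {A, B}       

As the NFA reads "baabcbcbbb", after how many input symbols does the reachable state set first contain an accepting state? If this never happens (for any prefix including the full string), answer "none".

1

Start in {S}.
Read 'b': S→{S, A}; now {S, A}.
None of the earlier sets intersect F, but {S, A} does.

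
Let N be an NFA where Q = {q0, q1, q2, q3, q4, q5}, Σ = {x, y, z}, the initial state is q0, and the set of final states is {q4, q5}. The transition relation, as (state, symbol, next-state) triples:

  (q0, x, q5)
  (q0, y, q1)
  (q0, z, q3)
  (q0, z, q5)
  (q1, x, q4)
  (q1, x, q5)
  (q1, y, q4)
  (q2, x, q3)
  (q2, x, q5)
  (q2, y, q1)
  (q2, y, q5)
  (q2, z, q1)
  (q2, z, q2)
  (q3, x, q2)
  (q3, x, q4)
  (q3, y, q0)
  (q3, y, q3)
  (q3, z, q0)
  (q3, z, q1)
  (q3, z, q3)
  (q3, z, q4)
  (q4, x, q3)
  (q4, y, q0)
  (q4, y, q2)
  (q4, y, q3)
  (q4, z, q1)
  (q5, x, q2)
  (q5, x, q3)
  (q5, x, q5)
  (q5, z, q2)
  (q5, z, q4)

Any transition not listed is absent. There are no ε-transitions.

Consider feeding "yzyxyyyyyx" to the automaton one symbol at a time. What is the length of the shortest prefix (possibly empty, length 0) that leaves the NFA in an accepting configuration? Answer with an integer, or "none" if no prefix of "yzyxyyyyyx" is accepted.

none

Start in {q0}.
Read 'y': q0→{q1}; now {q1}.
Read 'z': q1→∅; now ∅.
The set is empty and remains empty for the remaining 8 symbols.
No reachable set along the way intersects F.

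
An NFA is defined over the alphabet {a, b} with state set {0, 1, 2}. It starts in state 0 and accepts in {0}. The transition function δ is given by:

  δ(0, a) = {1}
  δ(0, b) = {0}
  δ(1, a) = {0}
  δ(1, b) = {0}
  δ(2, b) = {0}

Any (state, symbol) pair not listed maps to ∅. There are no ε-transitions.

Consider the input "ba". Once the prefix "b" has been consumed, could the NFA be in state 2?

No

Start in {0}.
Read 'b': 0→{0}; now {0}.
State 2 is not in {0}.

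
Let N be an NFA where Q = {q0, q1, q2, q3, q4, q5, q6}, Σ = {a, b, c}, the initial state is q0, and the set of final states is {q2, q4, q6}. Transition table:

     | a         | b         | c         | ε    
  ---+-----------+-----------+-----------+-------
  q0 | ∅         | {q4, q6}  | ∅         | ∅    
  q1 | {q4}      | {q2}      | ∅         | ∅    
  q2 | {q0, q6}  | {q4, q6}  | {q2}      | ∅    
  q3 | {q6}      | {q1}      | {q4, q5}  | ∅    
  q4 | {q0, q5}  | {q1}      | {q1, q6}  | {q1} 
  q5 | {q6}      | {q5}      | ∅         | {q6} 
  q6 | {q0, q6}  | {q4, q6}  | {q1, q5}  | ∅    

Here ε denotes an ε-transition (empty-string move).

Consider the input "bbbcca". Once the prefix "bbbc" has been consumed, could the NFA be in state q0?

No

Start in {q0}.
Read 'b': q0→{q4, q6}; union {q4, q6}; ε-closure = {q1, q4, q6}.
Read 'b': q1→{q2}, q4→{q1}, q6→{q4, q6}; now {q1, q2, q4, q6}.
Read 'b': q1→{q2}, q2→{q4, q6}, q4→{q1}, q6→{q4, q6}; now {q1, q2, q4, q6}.
Read 'c': q1→∅, q2→{q2}, q4→{q1, q6}, q6→{q1, q5}; now {q1, q2, q5, q6}.
State q0 is not in {q1, q2, q5, q6}.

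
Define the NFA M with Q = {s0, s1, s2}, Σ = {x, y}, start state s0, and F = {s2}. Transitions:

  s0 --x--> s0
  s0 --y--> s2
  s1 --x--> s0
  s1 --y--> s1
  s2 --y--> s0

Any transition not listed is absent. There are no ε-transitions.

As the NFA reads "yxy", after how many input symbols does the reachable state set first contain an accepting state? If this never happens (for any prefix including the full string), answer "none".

1

Start in {s0}.
Read 'y': s0→{s2}; now {s2}.
None of the earlier sets intersect F, but {s2} does.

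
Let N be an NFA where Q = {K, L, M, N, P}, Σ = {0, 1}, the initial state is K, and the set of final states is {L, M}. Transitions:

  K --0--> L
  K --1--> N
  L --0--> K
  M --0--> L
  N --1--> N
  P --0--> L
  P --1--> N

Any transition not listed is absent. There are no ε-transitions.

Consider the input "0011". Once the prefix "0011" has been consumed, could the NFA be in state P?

No

Start in {K}.
Read '0': K→{L}; now {L}.
Read '0': L→{K}; now {K}.
Read '1': K→{N}; now {N}.
Read '1': N→{N}; now {N}.
State P is not in {N}.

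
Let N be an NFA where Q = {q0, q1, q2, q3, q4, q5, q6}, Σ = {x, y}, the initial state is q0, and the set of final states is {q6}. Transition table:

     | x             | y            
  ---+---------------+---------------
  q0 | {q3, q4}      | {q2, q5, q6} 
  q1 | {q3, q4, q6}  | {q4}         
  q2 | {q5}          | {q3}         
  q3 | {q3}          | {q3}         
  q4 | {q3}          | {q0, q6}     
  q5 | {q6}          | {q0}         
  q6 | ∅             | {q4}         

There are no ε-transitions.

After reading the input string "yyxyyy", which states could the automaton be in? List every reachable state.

{q0, q3, q4, q6}

Start in {q0}.
Read 'y': {q0} → {q2, q5, q6}.
Read 'y': {q2, q5, q6} → {q0, q3, q4}.
Read 'x': {q0, q3, q4} → {q3, q4}.
Read 'y': {q3, q4} → {q0, q3, q6}.
Read 'y': {q0, q3, q6} → {q2, q3, q4, q5, q6}.
Read 'y': {q2, q3, q4, q5, q6} → {q0, q3, q4, q6}.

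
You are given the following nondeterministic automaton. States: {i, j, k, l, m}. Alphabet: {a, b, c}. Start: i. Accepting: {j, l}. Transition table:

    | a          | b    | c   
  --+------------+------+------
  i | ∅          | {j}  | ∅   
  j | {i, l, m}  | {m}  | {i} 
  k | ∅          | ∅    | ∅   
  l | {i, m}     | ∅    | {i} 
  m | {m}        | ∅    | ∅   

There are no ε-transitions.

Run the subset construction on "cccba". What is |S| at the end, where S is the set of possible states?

0

Start in {i}.
Read 'c': i→∅; now ∅.
The set is empty and remains empty for the remaining 4 symbols.
That set has 0 states.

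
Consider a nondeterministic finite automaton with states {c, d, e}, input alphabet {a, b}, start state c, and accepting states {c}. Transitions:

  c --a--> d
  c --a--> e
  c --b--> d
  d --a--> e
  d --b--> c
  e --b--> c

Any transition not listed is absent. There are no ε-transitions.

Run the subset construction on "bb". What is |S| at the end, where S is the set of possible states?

1

Start in {c}.
Read 'b': c→{d}; now {d}.
Read 'b': d→{c}; now {c}.
That set has 1 state.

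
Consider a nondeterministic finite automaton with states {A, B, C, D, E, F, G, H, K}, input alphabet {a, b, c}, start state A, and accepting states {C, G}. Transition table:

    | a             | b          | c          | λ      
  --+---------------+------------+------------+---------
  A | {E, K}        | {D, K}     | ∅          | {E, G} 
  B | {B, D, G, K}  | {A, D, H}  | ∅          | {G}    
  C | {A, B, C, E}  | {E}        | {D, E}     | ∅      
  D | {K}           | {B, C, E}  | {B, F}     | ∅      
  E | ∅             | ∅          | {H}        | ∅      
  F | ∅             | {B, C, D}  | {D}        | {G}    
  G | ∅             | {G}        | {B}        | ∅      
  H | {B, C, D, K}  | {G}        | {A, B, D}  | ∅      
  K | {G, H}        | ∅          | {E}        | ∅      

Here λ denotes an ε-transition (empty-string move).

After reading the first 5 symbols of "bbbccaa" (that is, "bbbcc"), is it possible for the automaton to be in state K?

No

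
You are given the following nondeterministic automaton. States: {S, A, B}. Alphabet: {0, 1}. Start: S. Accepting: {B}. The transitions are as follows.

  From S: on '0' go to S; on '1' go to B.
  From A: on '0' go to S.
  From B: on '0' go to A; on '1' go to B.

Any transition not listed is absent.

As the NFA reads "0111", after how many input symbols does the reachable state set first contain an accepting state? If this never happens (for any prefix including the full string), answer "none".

2

Start in {S}.
Read '0': S→{S}; now {S}.
Read '1': S→{B}; now {B}.
None of the earlier sets intersect F, but {B} does.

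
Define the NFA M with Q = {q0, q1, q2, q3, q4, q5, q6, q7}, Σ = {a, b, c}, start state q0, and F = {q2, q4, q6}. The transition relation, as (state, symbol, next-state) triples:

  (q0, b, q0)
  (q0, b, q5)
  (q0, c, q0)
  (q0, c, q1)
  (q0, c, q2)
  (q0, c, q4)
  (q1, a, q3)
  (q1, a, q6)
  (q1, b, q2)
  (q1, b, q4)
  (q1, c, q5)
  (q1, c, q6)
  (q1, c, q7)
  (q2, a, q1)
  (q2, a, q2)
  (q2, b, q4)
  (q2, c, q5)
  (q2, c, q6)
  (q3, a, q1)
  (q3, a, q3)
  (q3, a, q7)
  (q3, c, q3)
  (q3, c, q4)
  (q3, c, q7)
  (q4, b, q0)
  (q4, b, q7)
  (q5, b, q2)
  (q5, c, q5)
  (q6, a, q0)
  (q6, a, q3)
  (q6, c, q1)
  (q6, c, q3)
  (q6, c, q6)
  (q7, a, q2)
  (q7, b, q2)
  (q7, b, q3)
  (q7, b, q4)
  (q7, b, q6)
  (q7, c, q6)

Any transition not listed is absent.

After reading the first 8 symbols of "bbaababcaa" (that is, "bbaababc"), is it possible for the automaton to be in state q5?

Yes

Start in {q0}.
Read 'b': q0→{q0, q5}; now {q0, q5}.
Read 'b': q0→{q0, q5}, q5→{q2}; now {q0, q2, q5}.
Read 'a': q0→∅, q2→{q1, q2}, q5→∅; now {q1, q2}.
Read 'a': q1→{q3, q6}, q2→{q1, q2}; now {q1, q2, q3, q6}.
Read 'b': q1→{q2, q4}, q2→{q4}, q3→∅, q6→∅; now {q2, q4}.
Read 'a': q2→{q1, q2}, q4→∅; now {q1, q2}.
Read 'b': q1→{q2, q4}, q2→{q4}; now {q2, q4}.
Read 'c': q2→{q5, q6}, q4→∅; now {q5, q6}.
State q5 is in {q5, q6}.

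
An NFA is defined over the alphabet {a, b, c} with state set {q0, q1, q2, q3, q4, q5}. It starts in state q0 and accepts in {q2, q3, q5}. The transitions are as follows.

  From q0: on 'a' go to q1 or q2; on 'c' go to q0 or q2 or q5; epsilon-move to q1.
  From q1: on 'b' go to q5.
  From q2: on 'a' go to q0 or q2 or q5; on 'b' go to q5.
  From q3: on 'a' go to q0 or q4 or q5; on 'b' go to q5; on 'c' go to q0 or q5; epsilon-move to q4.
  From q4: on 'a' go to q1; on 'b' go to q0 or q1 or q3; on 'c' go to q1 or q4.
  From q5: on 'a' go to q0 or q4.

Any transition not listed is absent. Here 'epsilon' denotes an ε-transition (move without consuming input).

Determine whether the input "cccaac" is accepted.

Start: ε-closure({q0}) = {q0, q1}.
Read 'c': {q0, q1} → {q0, q1, q2, q5}.
Read 'c': {q0, q1, q2, q5} → {q0, q1, q2, q5}.
Read 'c': {q0, q1, q2, q5} → {q0, q1, q2, q5}.
Read 'a': {q0, q1, q2, q5} → {q0, q1, q2, q4, q5}.
Read 'a': {q0, q1, q2, q4, q5} → {q0, q1, q2, q4, q5}.
Read 'c': {q0, q1, q2, q4, q5} → {q0, q1, q2, q4, q5}.
The final set {q0, q1, q2, q4, q5} contains the accepting states q2, q5.

Yes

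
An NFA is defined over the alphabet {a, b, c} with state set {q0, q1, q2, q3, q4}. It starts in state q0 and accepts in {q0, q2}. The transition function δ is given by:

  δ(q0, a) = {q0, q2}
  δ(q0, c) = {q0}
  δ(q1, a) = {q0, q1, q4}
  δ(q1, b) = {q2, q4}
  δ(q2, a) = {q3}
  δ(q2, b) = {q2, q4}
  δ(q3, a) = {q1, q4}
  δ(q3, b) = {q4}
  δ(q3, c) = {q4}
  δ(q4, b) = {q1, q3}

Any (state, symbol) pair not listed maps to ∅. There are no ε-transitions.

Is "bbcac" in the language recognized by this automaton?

No

Start in {q0}.
Read 'b': q0→∅; now ∅.
The set is empty and remains empty for the remaining 4 symbols.
The final set ∅ contains no accepting state.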